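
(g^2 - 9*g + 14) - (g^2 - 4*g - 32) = 46 - 5*g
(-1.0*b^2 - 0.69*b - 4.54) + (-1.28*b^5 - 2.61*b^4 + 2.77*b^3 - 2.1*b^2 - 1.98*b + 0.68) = -1.28*b^5 - 2.61*b^4 + 2.77*b^3 - 3.1*b^2 - 2.67*b - 3.86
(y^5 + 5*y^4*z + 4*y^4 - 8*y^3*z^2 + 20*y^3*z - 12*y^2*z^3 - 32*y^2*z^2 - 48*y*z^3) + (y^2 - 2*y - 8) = y^5 + 5*y^4*z + 4*y^4 - 8*y^3*z^2 + 20*y^3*z - 12*y^2*z^3 - 32*y^2*z^2 + y^2 - 48*y*z^3 - 2*y - 8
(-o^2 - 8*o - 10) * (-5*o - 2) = 5*o^3 + 42*o^2 + 66*o + 20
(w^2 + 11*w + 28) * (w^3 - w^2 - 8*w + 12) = w^5 + 10*w^4 + 9*w^3 - 104*w^2 - 92*w + 336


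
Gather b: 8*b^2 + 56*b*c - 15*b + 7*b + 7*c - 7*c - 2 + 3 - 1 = 8*b^2 + b*(56*c - 8)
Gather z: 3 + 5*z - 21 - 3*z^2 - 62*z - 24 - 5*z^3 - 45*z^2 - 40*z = -5*z^3 - 48*z^2 - 97*z - 42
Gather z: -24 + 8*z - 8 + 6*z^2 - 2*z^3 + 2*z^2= -2*z^3 + 8*z^2 + 8*z - 32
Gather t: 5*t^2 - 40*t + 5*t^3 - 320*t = 5*t^3 + 5*t^2 - 360*t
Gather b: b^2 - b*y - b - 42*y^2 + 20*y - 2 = b^2 + b*(-y - 1) - 42*y^2 + 20*y - 2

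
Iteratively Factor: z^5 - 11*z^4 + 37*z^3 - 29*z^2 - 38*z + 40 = (z - 1)*(z^4 - 10*z^3 + 27*z^2 - 2*z - 40) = (z - 5)*(z - 1)*(z^3 - 5*z^2 + 2*z + 8) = (z - 5)*(z - 2)*(z - 1)*(z^2 - 3*z - 4) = (z - 5)*(z - 2)*(z - 1)*(z + 1)*(z - 4)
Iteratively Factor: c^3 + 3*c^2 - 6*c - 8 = (c - 2)*(c^2 + 5*c + 4) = (c - 2)*(c + 4)*(c + 1)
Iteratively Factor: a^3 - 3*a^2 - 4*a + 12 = (a - 2)*(a^2 - a - 6) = (a - 3)*(a - 2)*(a + 2)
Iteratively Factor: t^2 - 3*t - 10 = (t - 5)*(t + 2)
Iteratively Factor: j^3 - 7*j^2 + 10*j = (j)*(j^2 - 7*j + 10) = j*(j - 5)*(j - 2)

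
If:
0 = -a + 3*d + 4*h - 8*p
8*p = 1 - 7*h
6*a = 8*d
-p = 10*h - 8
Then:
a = -496/73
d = -372/73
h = 63/73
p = -46/73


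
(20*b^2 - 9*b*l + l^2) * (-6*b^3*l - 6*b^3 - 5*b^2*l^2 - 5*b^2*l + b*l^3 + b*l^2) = -120*b^5*l - 120*b^5 - 46*b^4*l^2 - 46*b^4*l + 59*b^3*l^3 + 59*b^3*l^2 - 14*b^2*l^4 - 14*b^2*l^3 + b*l^5 + b*l^4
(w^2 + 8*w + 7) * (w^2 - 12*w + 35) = w^4 - 4*w^3 - 54*w^2 + 196*w + 245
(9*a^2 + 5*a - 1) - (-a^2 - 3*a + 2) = 10*a^2 + 8*a - 3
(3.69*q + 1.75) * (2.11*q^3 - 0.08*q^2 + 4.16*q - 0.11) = 7.7859*q^4 + 3.3973*q^3 + 15.2104*q^2 + 6.8741*q - 0.1925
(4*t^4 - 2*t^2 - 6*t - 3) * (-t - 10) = -4*t^5 - 40*t^4 + 2*t^3 + 26*t^2 + 63*t + 30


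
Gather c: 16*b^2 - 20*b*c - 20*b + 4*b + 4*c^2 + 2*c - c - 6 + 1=16*b^2 - 16*b + 4*c^2 + c*(1 - 20*b) - 5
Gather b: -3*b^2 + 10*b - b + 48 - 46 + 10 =-3*b^2 + 9*b + 12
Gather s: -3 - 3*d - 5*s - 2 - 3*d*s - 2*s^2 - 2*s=-3*d - 2*s^2 + s*(-3*d - 7) - 5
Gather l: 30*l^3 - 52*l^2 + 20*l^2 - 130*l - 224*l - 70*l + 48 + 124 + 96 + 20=30*l^3 - 32*l^2 - 424*l + 288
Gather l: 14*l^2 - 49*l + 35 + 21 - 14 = 14*l^2 - 49*l + 42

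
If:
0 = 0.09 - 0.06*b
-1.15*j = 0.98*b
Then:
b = 1.50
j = -1.28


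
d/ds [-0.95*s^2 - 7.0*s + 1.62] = -1.9*s - 7.0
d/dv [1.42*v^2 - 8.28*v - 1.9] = 2.84*v - 8.28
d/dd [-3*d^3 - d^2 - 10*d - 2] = -9*d^2 - 2*d - 10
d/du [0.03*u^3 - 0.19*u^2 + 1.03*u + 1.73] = 0.09*u^2 - 0.38*u + 1.03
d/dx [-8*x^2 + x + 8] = 1 - 16*x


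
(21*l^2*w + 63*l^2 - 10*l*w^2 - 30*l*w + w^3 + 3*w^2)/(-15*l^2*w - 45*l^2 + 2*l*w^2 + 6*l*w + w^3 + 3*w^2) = (-7*l + w)/(5*l + w)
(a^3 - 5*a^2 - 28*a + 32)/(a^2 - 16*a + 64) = (a^2 + 3*a - 4)/(a - 8)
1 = 1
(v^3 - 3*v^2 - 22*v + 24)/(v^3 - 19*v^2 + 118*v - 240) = (v^2 + 3*v - 4)/(v^2 - 13*v + 40)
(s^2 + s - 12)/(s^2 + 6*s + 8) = (s - 3)/(s + 2)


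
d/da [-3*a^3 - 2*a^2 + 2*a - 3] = -9*a^2 - 4*a + 2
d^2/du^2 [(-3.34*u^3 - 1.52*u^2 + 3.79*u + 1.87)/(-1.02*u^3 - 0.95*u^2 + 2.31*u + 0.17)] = (-7.105427357601e-15*u^7 - 3.31010399999998*u^6 + 23.559552*u^5 - 16.94322*u^4 - 6.60822600000002*u^3 + 17.76687*u^2 + 19.583388*u - 17.496502)/(1.061208*u^9 + 2.96514*u^8 - 4.448322*u^7 - 13.103569*u^6 + 9.085761*u^5 + 17.150934*u^4 - 9.999567*u^3 - 2.639046*u^2 - 0.200277*u - 0.004913)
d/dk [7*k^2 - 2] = 14*k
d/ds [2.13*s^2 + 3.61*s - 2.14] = 4.26*s + 3.61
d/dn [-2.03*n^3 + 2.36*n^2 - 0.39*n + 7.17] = -6.09*n^2 + 4.72*n - 0.39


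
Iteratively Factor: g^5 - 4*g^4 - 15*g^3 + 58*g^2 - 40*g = (g - 2)*(g^4 - 2*g^3 - 19*g^2 + 20*g) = (g - 5)*(g - 2)*(g^3 + 3*g^2 - 4*g) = (g - 5)*(g - 2)*(g - 1)*(g^2 + 4*g) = g*(g - 5)*(g - 2)*(g - 1)*(g + 4)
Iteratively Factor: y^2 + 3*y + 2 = (y + 2)*(y + 1)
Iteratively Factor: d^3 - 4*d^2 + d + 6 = (d + 1)*(d^2 - 5*d + 6) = (d - 3)*(d + 1)*(d - 2)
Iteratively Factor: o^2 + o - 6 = (o + 3)*(o - 2)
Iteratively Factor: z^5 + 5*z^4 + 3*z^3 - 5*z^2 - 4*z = (z + 1)*(z^4 + 4*z^3 - z^2 - 4*z) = (z - 1)*(z + 1)*(z^3 + 5*z^2 + 4*z) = (z - 1)*(z + 1)*(z + 4)*(z^2 + z) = (z - 1)*(z + 1)^2*(z + 4)*(z)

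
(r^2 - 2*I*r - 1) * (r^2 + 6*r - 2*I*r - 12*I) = r^4 + 6*r^3 - 4*I*r^3 - 5*r^2 - 24*I*r^2 - 30*r + 2*I*r + 12*I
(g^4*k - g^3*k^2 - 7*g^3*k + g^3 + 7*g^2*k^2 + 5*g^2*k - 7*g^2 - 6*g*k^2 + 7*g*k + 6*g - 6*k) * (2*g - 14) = 2*g^5*k - 2*g^4*k^2 - 28*g^4*k + 2*g^4 + 28*g^3*k^2 + 108*g^3*k - 28*g^3 - 110*g^2*k^2 - 56*g^2*k + 110*g^2 + 84*g*k^2 - 110*g*k - 84*g + 84*k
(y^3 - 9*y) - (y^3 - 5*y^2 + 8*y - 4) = 5*y^2 - 17*y + 4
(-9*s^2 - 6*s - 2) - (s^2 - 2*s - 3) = -10*s^2 - 4*s + 1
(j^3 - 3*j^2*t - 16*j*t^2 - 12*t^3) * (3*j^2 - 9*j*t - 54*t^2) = 3*j^5 - 18*j^4*t - 75*j^3*t^2 + 270*j^2*t^3 + 972*j*t^4 + 648*t^5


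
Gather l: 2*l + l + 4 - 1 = 3*l + 3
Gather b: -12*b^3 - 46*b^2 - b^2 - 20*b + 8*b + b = -12*b^3 - 47*b^2 - 11*b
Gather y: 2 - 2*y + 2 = 4 - 2*y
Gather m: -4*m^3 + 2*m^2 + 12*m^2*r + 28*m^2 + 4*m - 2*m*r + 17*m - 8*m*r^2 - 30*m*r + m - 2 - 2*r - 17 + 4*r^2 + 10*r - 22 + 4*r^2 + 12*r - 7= -4*m^3 + m^2*(12*r + 30) + m*(-8*r^2 - 32*r + 22) + 8*r^2 + 20*r - 48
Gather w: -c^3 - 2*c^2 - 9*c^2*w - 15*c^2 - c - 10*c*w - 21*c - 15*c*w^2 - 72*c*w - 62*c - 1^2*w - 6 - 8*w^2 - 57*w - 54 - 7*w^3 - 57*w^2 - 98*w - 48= -c^3 - 17*c^2 - 84*c - 7*w^3 + w^2*(-15*c - 65) + w*(-9*c^2 - 82*c - 156) - 108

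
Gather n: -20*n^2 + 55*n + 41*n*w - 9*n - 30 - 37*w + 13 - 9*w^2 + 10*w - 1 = -20*n^2 + n*(41*w + 46) - 9*w^2 - 27*w - 18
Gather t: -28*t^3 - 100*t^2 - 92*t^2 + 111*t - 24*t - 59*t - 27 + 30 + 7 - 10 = -28*t^3 - 192*t^2 + 28*t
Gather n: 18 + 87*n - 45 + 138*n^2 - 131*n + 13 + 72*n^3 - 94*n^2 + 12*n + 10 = 72*n^3 + 44*n^2 - 32*n - 4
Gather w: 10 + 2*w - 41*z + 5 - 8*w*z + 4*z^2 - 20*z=w*(2 - 8*z) + 4*z^2 - 61*z + 15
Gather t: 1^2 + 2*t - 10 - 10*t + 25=16 - 8*t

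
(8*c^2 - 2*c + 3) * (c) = 8*c^3 - 2*c^2 + 3*c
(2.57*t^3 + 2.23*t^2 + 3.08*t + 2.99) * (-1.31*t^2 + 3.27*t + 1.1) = -3.3667*t^5 + 5.4826*t^4 + 6.0843*t^3 + 8.6077*t^2 + 13.1653*t + 3.289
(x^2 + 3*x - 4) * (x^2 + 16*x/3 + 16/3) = x^4 + 25*x^3/3 + 52*x^2/3 - 16*x/3 - 64/3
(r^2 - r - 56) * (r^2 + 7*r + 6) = r^4 + 6*r^3 - 57*r^2 - 398*r - 336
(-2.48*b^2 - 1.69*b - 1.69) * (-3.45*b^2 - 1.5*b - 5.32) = 8.556*b^4 + 9.5505*b^3 + 21.5591*b^2 + 11.5258*b + 8.9908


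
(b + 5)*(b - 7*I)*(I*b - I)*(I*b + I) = -b^4 - 5*b^3 + 7*I*b^3 + b^2 + 35*I*b^2 + 5*b - 7*I*b - 35*I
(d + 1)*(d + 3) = d^2 + 4*d + 3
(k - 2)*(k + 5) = k^2 + 3*k - 10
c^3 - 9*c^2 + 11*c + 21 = (c - 7)*(c - 3)*(c + 1)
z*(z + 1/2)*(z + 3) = z^3 + 7*z^2/2 + 3*z/2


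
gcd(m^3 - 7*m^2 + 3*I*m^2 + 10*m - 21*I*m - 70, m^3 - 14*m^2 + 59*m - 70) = m - 7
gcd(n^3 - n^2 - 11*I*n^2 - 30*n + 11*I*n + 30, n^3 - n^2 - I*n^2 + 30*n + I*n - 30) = n^2 + n*(-1 - 6*I) + 6*I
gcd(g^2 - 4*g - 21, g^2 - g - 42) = g - 7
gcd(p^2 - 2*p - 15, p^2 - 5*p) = p - 5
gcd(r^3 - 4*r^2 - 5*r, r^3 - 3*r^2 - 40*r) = r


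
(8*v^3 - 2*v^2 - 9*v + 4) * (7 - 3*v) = -24*v^4 + 62*v^3 + 13*v^2 - 75*v + 28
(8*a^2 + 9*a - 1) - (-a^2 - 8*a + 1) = 9*a^2 + 17*a - 2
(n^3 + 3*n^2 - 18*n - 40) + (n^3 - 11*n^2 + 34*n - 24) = 2*n^3 - 8*n^2 + 16*n - 64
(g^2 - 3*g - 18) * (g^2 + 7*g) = g^4 + 4*g^3 - 39*g^2 - 126*g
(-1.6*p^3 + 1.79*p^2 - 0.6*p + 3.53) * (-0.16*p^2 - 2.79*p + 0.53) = 0.256*p^5 + 4.1776*p^4 - 5.7461*p^3 + 2.0579*p^2 - 10.1667*p + 1.8709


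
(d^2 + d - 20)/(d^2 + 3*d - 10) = (d - 4)/(d - 2)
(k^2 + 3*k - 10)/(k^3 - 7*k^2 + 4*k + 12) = (k + 5)/(k^2 - 5*k - 6)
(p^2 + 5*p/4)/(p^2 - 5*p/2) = (4*p + 5)/(2*(2*p - 5))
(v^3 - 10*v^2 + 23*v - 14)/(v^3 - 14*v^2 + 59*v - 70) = (v - 1)/(v - 5)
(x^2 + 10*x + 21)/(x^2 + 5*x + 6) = (x + 7)/(x + 2)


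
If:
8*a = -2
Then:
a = -1/4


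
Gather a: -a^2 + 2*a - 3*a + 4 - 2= -a^2 - a + 2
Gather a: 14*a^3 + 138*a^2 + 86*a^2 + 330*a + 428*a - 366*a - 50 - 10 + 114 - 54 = 14*a^3 + 224*a^2 + 392*a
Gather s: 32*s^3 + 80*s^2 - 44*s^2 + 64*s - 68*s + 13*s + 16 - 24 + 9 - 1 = 32*s^3 + 36*s^2 + 9*s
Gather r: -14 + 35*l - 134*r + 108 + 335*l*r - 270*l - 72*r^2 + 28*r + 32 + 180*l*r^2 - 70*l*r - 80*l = -315*l + r^2*(180*l - 72) + r*(265*l - 106) + 126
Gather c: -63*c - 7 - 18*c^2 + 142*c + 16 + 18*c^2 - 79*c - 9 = 0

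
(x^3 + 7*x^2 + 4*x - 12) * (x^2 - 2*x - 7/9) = x^5 + 5*x^4 - 97*x^3/9 - 229*x^2/9 + 188*x/9 + 28/3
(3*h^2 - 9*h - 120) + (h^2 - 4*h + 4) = 4*h^2 - 13*h - 116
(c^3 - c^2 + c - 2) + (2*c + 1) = c^3 - c^2 + 3*c - 1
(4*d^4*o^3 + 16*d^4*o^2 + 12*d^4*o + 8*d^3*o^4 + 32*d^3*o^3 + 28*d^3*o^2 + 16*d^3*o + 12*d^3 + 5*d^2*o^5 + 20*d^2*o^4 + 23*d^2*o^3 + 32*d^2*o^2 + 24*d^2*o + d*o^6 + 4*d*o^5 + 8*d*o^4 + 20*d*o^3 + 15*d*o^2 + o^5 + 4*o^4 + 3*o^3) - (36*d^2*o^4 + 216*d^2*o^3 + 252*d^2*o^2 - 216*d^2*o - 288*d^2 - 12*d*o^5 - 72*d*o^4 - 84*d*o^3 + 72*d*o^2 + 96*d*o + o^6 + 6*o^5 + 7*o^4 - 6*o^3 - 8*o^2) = 4*d^4*o^3 + 16*d^4*o^2 + 12*d^4*o + 8*d^3*o^4 + 32*d^3*o^3 + 28*d^3*o^2 + 16*d^3*o + 12*d^3 + 5*d^2*o^5 - 16*d^2*o^4 - 193*d^2*o^3 - 220*d^2*o^2 + 240*d^2*o + 288*d^2 + d*o^6 + 16*d*o^5 + 80*d*o^4 + 104*d*o^3 - 57*d*o^2 - 96*d*o - o^6 - 5*o^5 - 3*o^4 + 9*o^3 + 8*o^2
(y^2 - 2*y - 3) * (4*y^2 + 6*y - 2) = 4*y^4 - 2*y^3 - 26*y^2 - 14*y + 6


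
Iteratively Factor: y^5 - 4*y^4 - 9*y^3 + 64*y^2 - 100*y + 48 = (y - 1)*(y^4 - 3*y^3 - 12*y^2 + 52*y - 48) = (y - 1)*(y + 4)*(y^3 - 7*y^2 + 16*y - 12) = (y - 2)*(y - 1)*(y + 4)*(y^2 - 5*y + 6) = (y - 3)*(y - 2)*(y - 1)*(y + 4)*(y - 2)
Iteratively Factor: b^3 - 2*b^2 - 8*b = (b)*(b^2 - 2*b - 8) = b*(b - 4)*(b + 2)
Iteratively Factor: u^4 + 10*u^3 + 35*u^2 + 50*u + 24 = (u + 4)*(u^3 + 6*u^2 + 11*u + 6) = (u + 3)*(u + 4)*(u^2 + 3*u + 2) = (u + 2)*(u + 3)*(u + 4)*(u + 1)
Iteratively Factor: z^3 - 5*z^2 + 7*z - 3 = (z - 3)*(z^2 - 2*z + 1) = (z - 3)*(z - 1)*(z - 1)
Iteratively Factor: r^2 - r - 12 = (r + 3)*(r - 4)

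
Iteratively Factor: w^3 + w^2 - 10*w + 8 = (w + 4)*(w^2 - 3*w + 2) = (w - 1)*(w + 4)*(w - 2)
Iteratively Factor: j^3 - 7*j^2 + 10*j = (j)*(j^2 - 7*j + 10) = j*(j - 2)*(j - 5)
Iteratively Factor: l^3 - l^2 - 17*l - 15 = (l - 5)*(l^2 + 4*l + 3) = (l - 5)*(l + 1)*(l + 3)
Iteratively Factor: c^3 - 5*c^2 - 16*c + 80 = (c - 5)*(c^2 - 16) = (c - 5)*(c - 4)*(c + 4)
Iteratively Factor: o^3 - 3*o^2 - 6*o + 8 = (o - 4)*(o^2 + o - 2) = (o - 4)*(o + 2)*(o - 1)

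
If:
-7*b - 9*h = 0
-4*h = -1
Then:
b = -9/28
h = 1/4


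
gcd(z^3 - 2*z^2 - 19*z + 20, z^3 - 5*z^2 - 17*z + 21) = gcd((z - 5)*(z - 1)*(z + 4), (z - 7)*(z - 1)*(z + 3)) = z - 1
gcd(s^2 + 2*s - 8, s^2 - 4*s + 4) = s - 2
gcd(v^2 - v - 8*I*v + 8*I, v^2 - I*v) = 1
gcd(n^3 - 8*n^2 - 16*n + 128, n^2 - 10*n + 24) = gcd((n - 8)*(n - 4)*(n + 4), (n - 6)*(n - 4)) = n - 4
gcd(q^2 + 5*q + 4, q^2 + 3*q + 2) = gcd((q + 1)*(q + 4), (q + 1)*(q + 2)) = q + 1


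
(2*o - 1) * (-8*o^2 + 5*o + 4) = -16*o^3 + 18*o^2 + 3*o - 4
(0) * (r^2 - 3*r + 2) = 0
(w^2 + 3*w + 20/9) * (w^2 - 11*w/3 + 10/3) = w^4 - 2*w^3/3 - 49*w^2/9 + 50*w/27 + 200/27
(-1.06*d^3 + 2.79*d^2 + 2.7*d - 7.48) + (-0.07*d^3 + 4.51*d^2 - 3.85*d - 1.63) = -1.13*d^3 + 7.3*d^2 - 1.15*d - 9.11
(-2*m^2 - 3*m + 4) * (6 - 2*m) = 4*m^3 - 6*m^2 - 26*m + 24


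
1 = 1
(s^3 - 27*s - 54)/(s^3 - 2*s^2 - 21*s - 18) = (s + 3)/(s + 1)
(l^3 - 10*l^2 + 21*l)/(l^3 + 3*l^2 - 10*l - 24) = l*(l - 7)/(l^2 + 6*l + 8)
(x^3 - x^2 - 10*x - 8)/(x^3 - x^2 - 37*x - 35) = (x^2 - 2*x - 8)/(x^2 - 2*x - 35)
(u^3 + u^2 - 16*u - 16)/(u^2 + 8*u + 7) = (u^2 - 16)/(u + 7)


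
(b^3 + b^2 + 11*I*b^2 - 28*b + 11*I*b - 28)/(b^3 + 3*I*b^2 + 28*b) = (b^2 + b*(1 + 4*I) + 4*I)/(b*(b - 4*I))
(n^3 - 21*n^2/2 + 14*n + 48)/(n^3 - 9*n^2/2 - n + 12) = (n - 8)/(n - 2)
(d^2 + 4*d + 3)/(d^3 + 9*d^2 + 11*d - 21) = (d + 1)/(d^2 + 6*d - 7)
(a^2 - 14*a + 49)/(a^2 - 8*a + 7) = (a - 7)/(a - 1)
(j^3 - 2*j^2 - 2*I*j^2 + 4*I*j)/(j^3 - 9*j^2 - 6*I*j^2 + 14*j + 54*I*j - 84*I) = j*(j - 2*I)/(j^2 - j*(7 + 6*I) + 42*I)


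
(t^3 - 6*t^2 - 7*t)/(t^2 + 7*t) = (t^2 - 6*t - 7)/(t + 7)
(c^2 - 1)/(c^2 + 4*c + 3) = (c - 1)/(c + 3)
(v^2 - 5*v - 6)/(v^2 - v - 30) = (v + 1)/(v + 5)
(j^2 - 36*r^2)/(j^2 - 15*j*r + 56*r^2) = (j^2 - 36*r^2)/(j^2 - 15*j*r + 56*r^2)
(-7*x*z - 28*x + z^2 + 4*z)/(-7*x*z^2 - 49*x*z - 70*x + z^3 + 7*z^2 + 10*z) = (z + 4)/(z^2 + 7*z + 10)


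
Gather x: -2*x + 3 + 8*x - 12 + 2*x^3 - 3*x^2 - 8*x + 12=2*x^3 - 3*x^2 - 2*x + 3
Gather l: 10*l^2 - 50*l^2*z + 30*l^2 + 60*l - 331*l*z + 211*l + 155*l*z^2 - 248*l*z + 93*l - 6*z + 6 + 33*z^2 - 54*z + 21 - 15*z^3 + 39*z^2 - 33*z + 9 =l^2*(40 - 50*z) + l*(155*z^2 - 579*z + 364) - 15*z^3 + 72*z^2 - 93*z + 36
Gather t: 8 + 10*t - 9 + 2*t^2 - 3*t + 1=2*t^2 + 7*t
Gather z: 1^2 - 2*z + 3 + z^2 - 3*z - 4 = z^2 - 5*z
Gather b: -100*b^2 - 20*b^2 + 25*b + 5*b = -120*b^2 + 30*b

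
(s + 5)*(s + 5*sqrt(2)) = s^2 + 5*s + 5*sqrt(2)*s + 25*sqrt(2)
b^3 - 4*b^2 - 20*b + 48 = (b - 6)*(b - 2)*(b + 4)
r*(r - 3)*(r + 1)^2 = r^4 - r^3 - 5*r^2 - 3*r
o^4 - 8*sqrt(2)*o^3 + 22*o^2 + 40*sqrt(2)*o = o*(o - 5*sqrt(2))*(o - 4*sqrt(2))*(o + sqrt(2))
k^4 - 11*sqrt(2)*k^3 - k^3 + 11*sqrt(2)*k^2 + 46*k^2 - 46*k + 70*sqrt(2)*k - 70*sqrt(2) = (k - 1)*(k - 7*sqrt(2))*(k - 5*sqrt(2))*(k + sqrt(2))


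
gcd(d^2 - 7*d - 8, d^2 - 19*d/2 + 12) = d - 8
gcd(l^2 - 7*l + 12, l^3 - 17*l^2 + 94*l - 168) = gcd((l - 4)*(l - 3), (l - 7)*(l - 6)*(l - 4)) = l - 4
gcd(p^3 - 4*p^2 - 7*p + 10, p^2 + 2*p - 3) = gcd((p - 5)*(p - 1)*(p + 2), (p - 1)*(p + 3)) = p - 1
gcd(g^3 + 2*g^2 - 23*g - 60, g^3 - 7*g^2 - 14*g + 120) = g^2 - g - 20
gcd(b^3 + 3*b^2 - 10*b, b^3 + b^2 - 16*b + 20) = b^2 + 3*b - 10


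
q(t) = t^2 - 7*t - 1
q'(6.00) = 5.00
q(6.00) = -7.00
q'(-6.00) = -19.00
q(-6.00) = 77.00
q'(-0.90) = -8.80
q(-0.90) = 6.11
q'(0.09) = -6.82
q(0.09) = -1.62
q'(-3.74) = -14.48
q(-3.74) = 39.17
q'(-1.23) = -9.46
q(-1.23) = 9.12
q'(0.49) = -6.02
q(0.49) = -4.19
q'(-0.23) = -7.46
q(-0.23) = 0.66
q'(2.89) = -1.22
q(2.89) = -12.88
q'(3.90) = 0.80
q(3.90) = -13.09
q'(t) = 2*t - 7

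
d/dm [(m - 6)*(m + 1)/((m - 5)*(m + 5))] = (5*m^2 - 38*m + 125)/(m^4 - 50*m^2 + 625)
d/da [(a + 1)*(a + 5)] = 2*a + 6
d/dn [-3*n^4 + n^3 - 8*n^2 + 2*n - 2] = -12*n^3 + 3*n^2 - 16*n + 2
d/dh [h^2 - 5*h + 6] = 2*h - 5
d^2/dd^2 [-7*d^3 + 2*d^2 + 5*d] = 4 - 42*d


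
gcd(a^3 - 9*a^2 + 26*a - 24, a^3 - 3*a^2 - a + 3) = a - 3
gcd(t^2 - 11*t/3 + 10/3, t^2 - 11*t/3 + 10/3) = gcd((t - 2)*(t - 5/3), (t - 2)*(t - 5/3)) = t^2 - 11*t/3 + 10/3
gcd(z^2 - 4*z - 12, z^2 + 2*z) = z + 2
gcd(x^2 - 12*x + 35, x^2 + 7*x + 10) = 1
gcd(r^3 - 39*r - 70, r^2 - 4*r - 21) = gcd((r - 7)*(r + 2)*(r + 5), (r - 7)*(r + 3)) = r - 7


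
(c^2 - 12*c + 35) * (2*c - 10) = 2*c^3 - 34*c^2 + 190*c - 350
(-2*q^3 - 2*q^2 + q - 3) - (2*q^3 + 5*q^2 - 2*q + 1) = -4*q^3 - 7*q^2 + 3*q - 4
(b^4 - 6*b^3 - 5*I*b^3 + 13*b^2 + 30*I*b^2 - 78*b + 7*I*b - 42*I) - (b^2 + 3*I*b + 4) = b^4 - 6*b^3 - 5*I*b^3 + 12*b^2 + 30*I*b^2 - 78*b + 4*I*b - 4 - 42*I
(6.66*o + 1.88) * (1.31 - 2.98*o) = -19.8468*o^2 + 3.1222*o + 2.4628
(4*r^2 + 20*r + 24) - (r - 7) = 4*r^2 + 19*r + 31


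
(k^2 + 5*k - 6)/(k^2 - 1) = (k + 6)/(k + 1)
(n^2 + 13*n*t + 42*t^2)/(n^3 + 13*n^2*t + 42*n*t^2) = 1/n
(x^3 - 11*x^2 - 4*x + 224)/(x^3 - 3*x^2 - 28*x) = (x - 8)/x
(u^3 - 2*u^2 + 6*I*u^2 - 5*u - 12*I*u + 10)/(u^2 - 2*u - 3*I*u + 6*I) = (u^2 + 6*I*u - 5)/(u - 3*I)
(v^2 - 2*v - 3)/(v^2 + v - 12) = (v + 1)/(v + 4)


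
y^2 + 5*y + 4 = (y + 1)*(y + 4)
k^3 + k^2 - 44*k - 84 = (k - 7)*(k + 2)*(k + 6)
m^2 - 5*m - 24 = (m - 8)*(m + 3)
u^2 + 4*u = u*(u + 4)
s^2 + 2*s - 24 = (s - 4)*(s + 6)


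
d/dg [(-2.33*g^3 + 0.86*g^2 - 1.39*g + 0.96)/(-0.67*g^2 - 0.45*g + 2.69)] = (1.5611*g^4 + 2.097*g^3 - 20.1214*g^2 + 5.9132*g - 3.3071)/(0.4489*g^4 + 0.603*g^3 - 3.4021*g^2 - 2.421*g + 7.2361)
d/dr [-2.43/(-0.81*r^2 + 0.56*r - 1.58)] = (1.3608 - 3.9366*r)/(0.81*r^2 - 0.56*r + 1.58)^2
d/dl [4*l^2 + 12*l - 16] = 8*l + 12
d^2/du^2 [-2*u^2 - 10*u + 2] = -4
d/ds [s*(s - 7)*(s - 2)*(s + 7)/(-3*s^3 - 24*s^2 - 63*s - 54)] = (-s^5 - 13*s^4 - 57*s^3 + 379*s^2 + 784*s - 588)/(3*(s^5 + 13*s^4 + 67*s^3 + 171*s^2 + 216*s + 108))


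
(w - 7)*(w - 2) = w^2 - 9*w + 14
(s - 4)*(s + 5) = s^2 + s - 20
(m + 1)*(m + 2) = m^2 + 3*m + 2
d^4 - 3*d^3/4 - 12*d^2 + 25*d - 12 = (d - 2)^2*(d - 3/4)*(d + 4)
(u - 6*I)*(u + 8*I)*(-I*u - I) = -I*u^3 + 2*u^2 - I*u^2 + 2*u - 48*I*u - 48*I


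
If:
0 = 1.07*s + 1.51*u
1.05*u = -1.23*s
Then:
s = 0.00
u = 0.00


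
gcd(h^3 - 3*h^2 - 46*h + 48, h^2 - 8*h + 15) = 1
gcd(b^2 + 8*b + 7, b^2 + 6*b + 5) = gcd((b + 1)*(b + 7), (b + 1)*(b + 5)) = b + 1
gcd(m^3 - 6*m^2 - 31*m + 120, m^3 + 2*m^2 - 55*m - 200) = m^2 - 3*m - 40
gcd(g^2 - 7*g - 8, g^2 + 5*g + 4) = g + 1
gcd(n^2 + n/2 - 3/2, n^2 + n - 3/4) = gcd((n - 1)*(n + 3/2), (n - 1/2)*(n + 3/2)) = n + 3/2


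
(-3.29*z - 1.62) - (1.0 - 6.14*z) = 2.85*z - 2.62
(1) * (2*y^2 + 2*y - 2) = 2*y^2 + 2*y - 2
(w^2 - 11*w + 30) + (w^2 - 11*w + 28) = 2*w^2 - 22*w + 58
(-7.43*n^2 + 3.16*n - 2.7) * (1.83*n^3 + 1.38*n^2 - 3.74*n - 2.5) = -13.5969*n^5 - 4.4706*n^4 + 27.208*n^3 + 3.0306*n^2 + 2.198*n + 6.75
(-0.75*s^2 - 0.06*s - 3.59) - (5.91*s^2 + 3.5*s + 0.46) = -6.66*s^2 - 3.56*s - 4.05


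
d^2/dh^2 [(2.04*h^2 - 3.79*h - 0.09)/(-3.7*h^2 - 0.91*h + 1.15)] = (-2.8421709430404e-14*h^4 + 117.50756*h^3 - 44.6886*h^2 + 98.57688*h + 3.451628)/(50.653*h^6 + 37.3737*h^5 - 38.03859*h^4 - 22.478729*h^3 + 11.822805*h^2 + 3.610425*h - 1.520875)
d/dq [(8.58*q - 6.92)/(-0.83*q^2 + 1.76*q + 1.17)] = (7.1214*q^2 - 11.4872*q + 22.2178)/(0.6889*q^4 - 2.9216*q^3 + 1.1554*q^2 + 4.1184*q + 1.3689)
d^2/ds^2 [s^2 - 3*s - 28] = 2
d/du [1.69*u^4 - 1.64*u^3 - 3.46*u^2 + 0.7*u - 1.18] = 6.76*u^3 - 4.92*u^2 - 6.92*u + 0.7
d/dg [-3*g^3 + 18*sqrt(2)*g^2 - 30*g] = -9*g^2 + 36*sqrt(2)*g - 30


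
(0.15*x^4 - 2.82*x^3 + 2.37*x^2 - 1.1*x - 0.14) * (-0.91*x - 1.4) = -0.1365*x^5 + 2.3562*x^4 + 1.7913*x^3 - 2.317*x^2 + 1.6674*x + 0.196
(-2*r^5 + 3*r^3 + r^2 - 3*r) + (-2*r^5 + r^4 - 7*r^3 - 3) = -4*r^5 + r^4 - 4*r^3 + r^2 - 3*r - 3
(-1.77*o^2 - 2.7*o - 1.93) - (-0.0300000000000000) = -1.77*o^2 - 2.7*o - 1.9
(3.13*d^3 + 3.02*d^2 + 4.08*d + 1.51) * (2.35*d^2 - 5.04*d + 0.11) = 7.3555*d^5 - 8.6782*d^4 - 5.2885*d^3 - 16.6825*d^2 - 7.1616*d + 0.1661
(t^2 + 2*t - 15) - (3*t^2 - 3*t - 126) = -2*t^2 + 5*t + 111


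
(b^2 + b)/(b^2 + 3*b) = (b + 1)/(b + 3)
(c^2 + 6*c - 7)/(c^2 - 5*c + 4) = (c + 7)/(c - 4)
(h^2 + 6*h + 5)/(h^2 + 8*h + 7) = (h + 5)/(h + 7)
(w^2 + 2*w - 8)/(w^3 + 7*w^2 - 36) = (w + 4)/(w^2 + 9*w + 18)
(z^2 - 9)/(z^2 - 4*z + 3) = (z + 3)/(z - 1)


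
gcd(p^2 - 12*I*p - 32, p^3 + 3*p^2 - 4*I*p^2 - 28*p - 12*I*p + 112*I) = p - 4*I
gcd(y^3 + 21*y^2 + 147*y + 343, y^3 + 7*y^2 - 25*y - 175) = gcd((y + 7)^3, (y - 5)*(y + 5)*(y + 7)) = y + 7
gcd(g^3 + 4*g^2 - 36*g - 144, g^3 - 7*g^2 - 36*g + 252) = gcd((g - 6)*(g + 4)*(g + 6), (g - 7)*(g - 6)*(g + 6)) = g^2 - 36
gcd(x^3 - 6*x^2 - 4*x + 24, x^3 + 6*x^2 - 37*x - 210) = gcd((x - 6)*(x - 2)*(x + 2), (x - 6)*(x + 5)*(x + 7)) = x - 6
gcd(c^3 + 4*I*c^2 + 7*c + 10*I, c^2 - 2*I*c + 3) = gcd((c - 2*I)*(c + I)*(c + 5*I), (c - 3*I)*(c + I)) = c + I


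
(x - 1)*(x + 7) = x^2 + 6*x - 7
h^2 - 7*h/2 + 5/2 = (h - 5/2)*(h - 1)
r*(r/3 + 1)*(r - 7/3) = r^3/3 + 2*r^2/9 - 7*r/3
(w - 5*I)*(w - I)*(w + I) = w^3 - 5*I*w^2 + w - 5*I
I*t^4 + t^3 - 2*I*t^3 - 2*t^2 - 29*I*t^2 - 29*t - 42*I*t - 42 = (t - 7)*(t + 2)*(t + 3)*(I*t + 1)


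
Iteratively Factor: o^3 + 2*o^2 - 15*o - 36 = (o - 4)*(o^2 + 6*o + 9) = (o - 4)*(o + 3)*(o + 3)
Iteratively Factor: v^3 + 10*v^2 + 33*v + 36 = (v + 4)*(v^2 + 6*v + 9) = (v + 3)*(v + 4)*(v + 3)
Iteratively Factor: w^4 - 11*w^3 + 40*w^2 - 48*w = (w - 4)*(w^3 - 7*w^2 + 12*w) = (w - 4)*(w - 3)*(w^2 - 4*w) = (w - 4)^2*(w - 3)*(w)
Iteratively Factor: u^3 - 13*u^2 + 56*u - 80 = (u - 4)*(u^2 - 9*u + 20) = (u - 4)^2*(u - 5)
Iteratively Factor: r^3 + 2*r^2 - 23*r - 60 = (r + 3)*(r^2 - r - 20) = (r + 3)*(r + 4)*(r - 5)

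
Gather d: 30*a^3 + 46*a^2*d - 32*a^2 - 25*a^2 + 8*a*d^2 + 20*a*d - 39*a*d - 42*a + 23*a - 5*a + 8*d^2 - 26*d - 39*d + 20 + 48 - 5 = 30*a^3 - 57*a^2 - 24*a + d^2*(8*a + 8) + d*(46*a^2 - 19*a - 65) + 63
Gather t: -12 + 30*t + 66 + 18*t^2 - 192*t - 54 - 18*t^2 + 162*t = 0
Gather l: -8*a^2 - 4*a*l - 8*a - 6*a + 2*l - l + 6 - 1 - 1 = -8*a^2 - 14*a + l*(1 - 4*a) + 4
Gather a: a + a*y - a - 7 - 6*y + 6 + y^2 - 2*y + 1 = a*y + y^2 - 8*y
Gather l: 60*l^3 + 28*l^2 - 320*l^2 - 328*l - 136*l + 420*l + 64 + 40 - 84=60*l^3 - 292*l^2 - 44*l + 20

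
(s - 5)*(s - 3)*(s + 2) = s^3 - 6*s^2 - s + 30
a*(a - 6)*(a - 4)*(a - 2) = a^4 - 12*a^3 + 44*a^2 - 48*a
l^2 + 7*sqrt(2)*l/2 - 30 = (l - 5*sqrt(2)/2)*(l + 6*sqrt(2))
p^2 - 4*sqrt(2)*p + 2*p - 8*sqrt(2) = (p + 2)*(p - 4*sqrt(2))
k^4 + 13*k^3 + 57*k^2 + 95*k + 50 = (k + 1)*(k + 2)*(k + 5)^2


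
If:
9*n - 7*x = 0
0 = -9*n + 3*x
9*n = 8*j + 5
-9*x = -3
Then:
No Solution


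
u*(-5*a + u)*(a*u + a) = -5*a^2*u^2 - 5*a^2*u + a*u^3 + a*u^2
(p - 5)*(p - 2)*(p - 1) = p^3 - 8*p^2 + 17*p - 10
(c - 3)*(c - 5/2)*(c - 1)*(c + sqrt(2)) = c^4 - 13*c^3/2 + sqrt(2)*c^3 - 13*sqrt(2)*c^2/2 + 13*c^2 - 15*c/2 + 13*sqrt(2)*c - 15*sqrt(2)/2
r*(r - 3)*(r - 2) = r^3 - 5*r^2 + 6*r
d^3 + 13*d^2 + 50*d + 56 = (d + 2)*(d + 4)*(d + 7)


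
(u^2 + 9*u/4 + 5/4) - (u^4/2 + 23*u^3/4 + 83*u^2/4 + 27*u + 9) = -u^4/2 - 23*u^3/4 - 79*u^2/4 - 99*u/4 - 31/4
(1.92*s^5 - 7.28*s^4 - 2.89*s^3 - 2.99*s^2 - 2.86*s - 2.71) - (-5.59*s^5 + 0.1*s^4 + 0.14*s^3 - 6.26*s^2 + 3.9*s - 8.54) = 7.51*s^5 - 7.38*s^4 - 3.03*s^3 + 3.27*s^2 - 6.76*s + 5.83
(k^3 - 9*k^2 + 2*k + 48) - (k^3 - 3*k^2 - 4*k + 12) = -6*k^2 + 6*k + 36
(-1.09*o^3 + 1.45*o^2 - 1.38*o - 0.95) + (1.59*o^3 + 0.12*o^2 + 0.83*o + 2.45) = 0.5*o^3 + 1.57*o^2 - 0.55*o + 1.5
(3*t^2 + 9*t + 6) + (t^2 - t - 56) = 4*t^2 + 8*t - 50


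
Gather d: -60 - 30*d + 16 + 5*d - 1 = -25*d - 45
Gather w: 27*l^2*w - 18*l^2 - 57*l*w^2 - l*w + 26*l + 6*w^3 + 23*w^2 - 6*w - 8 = -18*l^2 + 26*l + 6*w^3 + w^2*(23 - 57*l) + w*(27*l^2 - l - 6) - 8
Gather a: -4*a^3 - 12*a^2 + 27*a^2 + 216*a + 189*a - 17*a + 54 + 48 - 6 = -4*a^3 + 15*a^2 + 388*a + 96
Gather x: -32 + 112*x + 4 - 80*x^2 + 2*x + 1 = -80*x^2 + 114*x - 27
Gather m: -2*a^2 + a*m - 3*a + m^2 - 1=-2*a^2 + a*m - 3*a + m^2 - 1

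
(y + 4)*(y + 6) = y^2 + 10*y + 24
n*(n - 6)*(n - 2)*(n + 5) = n^4 - 3*n^3 - 28*n^2 + 60*n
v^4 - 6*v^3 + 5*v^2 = v^2*(v - 5)*(v - 1)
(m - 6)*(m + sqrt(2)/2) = m^2 - 6*m + sqrt(2)*m/2 - 3*sqrt(2)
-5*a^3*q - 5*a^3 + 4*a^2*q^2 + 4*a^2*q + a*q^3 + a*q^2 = (-a + q)*(5*a + q)*(a*q + a)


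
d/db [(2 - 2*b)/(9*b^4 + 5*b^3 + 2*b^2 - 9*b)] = 2*(27*b^4 - 26*b^3 - 13*b^2 - 4*b + 9)/(b^2*(81*b^6 + 90*b^5 + 61*b^4 - 142*b^3 - 86*b^2 - 36*b + 81))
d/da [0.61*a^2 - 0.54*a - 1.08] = 1.22*a - 0.54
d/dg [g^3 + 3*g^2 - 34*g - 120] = 3*g^2 + 6*g - 34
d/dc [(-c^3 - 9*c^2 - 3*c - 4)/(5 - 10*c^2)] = (2*c^4 - 9*c^2 - 34*c - 3)/(5*(4*c^4 - 4*c^2 + 1))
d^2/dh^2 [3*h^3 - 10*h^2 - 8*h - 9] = 18*h - 20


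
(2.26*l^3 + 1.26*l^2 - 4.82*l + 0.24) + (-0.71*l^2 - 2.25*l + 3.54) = 2.26*l^3 + 0.55*l^2 - 7.07*l + 3.78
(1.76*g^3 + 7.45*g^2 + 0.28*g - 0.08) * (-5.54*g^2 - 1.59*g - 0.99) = -9.7504*g^5 - 44.0714*g^4 - 15.1391*g^3 - 7.3775*g^2 - 0.15*g + 0.0792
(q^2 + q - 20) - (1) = q^2 + q - 21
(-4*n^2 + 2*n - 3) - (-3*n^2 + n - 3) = -n^2 + n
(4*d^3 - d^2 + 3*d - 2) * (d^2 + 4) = 4*d^5 - d^4 + 19*d^3 - 6*d^2 + 12*d - 8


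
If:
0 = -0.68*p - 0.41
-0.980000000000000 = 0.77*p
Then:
No Solution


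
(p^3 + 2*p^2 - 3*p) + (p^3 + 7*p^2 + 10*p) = 2*p^3 + 9*p^2 + 7*p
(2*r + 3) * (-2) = -4*r - 6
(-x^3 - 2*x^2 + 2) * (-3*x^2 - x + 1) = 3*x^5 + 7*x^4 + x^3 - 8*x^2 - 2*x + 2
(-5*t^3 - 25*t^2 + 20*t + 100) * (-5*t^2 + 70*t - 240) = 25*t^5 - 225*t^4 - 650*t^3 + 6900*t^2 + 2200*t - 24000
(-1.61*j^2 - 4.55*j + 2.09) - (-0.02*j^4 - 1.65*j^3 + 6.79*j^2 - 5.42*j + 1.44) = 0.02*j^4 + 1.65*j^3 - 8.4*j^2 + 0.87*j + 0.65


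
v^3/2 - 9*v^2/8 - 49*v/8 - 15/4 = (v/2 + 1)*(v - 5)*(v + 3/4)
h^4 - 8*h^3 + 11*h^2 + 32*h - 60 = (h - 5)*(h - 3)*(h - 2)*(h + 2)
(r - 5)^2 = r^2 - 10*r + 25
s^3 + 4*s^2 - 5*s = s*(s - 1)*(s + 5)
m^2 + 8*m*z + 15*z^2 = (m + 3*z)*(m + 5*z)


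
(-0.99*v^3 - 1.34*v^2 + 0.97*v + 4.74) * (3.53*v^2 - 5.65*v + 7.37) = -3.4947*v^5 + 0.863300000000001*v^4 + 3.6988*v^3 + 1.3759*v^2 - 19.6321*v + 34.9338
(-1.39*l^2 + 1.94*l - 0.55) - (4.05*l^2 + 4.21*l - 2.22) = -5.44*l^2 - 2.27*l + 1.67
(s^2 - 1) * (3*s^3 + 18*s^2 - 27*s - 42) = 3*s^5 + 18*s^4 - 30*s^3 - 60*s^2 + 27*s + 42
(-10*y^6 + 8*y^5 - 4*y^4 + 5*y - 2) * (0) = 0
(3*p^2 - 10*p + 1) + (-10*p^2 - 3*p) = -7*p^2 - 13*p + 1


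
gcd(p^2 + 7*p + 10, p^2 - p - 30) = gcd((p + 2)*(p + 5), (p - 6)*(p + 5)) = p + 5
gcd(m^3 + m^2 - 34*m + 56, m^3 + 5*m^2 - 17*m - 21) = m + 7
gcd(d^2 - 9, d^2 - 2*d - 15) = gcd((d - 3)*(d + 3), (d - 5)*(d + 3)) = d + 3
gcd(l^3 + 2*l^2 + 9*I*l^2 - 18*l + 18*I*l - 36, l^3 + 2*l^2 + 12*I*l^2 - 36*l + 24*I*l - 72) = l^2 + l*(2 + 6*I) + 12*I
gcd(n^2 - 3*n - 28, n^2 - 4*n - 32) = n + 4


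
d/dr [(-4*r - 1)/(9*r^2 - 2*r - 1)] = 2*(18*r^2 + 9*r + 1)/(81*r^4 - 36*r^3 - 14*r^2 + 4*r + 1)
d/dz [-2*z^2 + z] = 1 - 4*z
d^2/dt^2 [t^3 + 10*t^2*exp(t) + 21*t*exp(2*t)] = 10*t^2*exp(t) + 84*t*exp(2*t) + 40*t*exp(t) + 6*t + 84*exp(2*t) + 20*exp(t)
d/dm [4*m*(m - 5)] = 8*m - 20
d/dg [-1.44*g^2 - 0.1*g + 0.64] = -2.88*g - 0.1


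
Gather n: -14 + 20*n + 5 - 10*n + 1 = 10*n - 8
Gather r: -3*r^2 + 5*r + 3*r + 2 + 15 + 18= -3*r^2 + 8*r + 35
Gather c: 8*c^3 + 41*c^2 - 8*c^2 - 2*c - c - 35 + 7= 8*c^3 + 33*c^2 - 3*c - 28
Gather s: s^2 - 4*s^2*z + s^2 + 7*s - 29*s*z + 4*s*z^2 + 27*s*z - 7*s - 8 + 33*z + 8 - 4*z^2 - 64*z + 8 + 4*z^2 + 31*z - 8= s^2*(2 - 4*z) + s*(4*z^2 - 2*z)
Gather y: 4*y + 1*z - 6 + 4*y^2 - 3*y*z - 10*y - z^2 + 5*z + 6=4*y^2 + y*(-3*z - 6) - z^2 + 6*z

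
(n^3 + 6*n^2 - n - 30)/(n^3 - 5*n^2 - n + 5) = (n^3 + 6*n^2 - n - 30)/(n^3 - 5*n^2 - n + 5)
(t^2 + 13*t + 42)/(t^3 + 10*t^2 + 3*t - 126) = 1/(t - 3)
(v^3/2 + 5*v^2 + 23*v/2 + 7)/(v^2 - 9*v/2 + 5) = (v^3 + 10*v^2 + 23*v + 14)/(2*v^2 - 9*v + 10)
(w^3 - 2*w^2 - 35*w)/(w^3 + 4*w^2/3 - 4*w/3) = 3*(w^2 - 2*w - 35)/(3*w^2 + 4*w - 4)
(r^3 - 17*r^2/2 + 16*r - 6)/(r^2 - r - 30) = (r^2 - 5*r/2 + 1)/(r + 5)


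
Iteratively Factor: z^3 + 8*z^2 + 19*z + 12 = (z + 1)*(z^2 + 7*z + 12) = (z + 1)*(z + 4)*(z + 3)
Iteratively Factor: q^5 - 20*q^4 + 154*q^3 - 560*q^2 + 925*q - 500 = (q - 1)*(q^4 - 19*q^3 + 135*q^2 - 425*q + 500) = (q - 5)*(q - 1)*(q^3 - 14*q^2 + 65*q - 100) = (q - 5)^2*(q - 1)*(q^2 - 9*q + 20) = (q - 5)^2*(q - 4)*(q - 1)*(q - 5)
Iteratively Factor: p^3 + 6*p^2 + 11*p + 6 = (p + 3)*(p^2 + 3*p + 2) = (p + 1)*(p + 3)*(p + 2)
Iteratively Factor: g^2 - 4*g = (g)*(g - 4)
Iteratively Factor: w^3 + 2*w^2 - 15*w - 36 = (w + 3)*(w^2 - w - 12) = (w + 3)^2*(w - 4)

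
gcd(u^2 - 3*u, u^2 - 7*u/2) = u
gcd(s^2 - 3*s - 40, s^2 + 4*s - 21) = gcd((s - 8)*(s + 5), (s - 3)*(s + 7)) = 1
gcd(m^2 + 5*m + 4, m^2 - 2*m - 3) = m + 1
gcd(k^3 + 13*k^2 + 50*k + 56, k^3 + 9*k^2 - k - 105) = k + 7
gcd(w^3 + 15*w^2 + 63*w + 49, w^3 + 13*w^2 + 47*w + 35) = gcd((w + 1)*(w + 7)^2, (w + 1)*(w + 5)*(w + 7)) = w^2 + 8*w + 7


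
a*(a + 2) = a^2 + 2*a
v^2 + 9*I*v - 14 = (v + 2*I)*(v + 7*I)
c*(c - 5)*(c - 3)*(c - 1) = c^4 - 9*c^3 + 23*c^2 - 15*c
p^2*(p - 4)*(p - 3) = p^4 - 7*p^3 + 12*p^2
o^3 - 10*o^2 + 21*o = o*(o - 7)*(o - 3)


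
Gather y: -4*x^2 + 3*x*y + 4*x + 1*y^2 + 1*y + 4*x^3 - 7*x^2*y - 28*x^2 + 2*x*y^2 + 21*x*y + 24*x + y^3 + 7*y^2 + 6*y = 4*x^3 - 32*x^2 + 28*x + y^3 + y^2*(2*x + 8) + y*(-7*x^2 + 24*x + 7)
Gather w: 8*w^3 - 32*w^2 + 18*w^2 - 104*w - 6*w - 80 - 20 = 8*w^3 - 14*w^2 - 110*w - 100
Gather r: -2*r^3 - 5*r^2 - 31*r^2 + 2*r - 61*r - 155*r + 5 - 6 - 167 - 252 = -2*r^3 - 36*r^2 - 214*r - 420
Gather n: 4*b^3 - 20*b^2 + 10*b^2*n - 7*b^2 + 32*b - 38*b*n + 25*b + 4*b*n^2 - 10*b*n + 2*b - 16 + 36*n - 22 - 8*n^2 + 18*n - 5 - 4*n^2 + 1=4*b^3 - 27*b^2 + 59*b + n^2*(4*b - 12) + n*(10*b^2 - 48*b + 54) - 42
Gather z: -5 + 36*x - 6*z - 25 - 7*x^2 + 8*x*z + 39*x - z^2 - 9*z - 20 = -7*x^2 + 75*x - z^2 + z*(8*x - 15) - 50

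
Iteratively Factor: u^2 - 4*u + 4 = (u - 2)*(u - 2)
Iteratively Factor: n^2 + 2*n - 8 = (n + 4)*(n - 2)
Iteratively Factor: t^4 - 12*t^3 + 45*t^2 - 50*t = (t - 2)*(t^3 - 10*t^2 + 25*t) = (t - 5)*(t - 2)*(t^2 - 5*t) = t*(t - 5)*(t - 2)*(t - 5)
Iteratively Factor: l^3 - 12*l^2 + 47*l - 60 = (l - 3)*(l^2 - 9*l + 20) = (l - 5)*(l - 3)*(l - 4)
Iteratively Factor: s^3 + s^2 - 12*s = (s - 3)*(s^2 + 4*s) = (s - 3)*(s + 4)*(s)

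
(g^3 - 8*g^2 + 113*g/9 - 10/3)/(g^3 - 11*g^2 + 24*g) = (9*g^3 - 72*g^2 + 113*g - 30)/(9*g*(g^2 - 11*g + 24))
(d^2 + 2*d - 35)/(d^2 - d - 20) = (d + 7)/(d + 4)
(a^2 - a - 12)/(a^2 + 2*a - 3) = (a - 4)/(a - 1)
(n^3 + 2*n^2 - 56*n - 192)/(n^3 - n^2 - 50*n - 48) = (n + 4)/(n + 1)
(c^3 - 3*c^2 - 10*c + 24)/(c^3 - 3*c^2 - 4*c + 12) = (c^2 - c - 12)/(c^2 - c - 6)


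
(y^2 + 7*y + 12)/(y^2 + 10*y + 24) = (y + 3)/(y + 6)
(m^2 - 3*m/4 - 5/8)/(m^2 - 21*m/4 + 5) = (m + 1/2)/(m - 4)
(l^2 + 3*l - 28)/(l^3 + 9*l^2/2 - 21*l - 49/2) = 2*(l - 4)/(2*l^2 - 5*l - 7)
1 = 1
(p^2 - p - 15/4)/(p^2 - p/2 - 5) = (p + 3/2)/(p + 2)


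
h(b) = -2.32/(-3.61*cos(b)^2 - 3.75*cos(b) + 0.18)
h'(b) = -2.32*(-7.22*sin(b)*cos(b) - 3.75*sin(b))/(-3.61*cos(b)^2 - 3.75*cos(b) + 0.18)^2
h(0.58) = 0.42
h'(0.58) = 0.41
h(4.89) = 3.90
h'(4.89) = -32.39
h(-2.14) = -2.01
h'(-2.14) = 0.21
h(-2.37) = -2.29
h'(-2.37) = 2.25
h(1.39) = 3.80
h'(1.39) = 30.86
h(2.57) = -2.97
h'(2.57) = -4.79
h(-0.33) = 0.35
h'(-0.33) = -0.18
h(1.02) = 0.84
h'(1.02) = 1.94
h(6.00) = 0.34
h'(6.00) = -0.15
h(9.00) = -3.87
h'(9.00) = -7.52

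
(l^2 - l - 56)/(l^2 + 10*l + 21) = (l - 8)/(l + 3)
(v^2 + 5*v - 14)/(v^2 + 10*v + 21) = (v - 2)/(v + 3)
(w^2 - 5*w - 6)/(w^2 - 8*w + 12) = (w + 1)/(w - 2)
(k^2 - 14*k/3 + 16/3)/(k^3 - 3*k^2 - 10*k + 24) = (k - 8/3)/(k^2 - k - 12)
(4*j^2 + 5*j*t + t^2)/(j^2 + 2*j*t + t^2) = (4*j + t)/(j + t)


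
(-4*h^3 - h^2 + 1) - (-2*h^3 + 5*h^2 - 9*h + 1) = -2*h^3 - 6*h^2 + 9*h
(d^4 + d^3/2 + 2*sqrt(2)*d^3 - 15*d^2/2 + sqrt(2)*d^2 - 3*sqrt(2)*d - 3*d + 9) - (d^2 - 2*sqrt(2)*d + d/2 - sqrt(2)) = d^4 + d^3/2 + 2*sqrt(2)*d^3 - 17*d^2/2 + sqrt(2)*d^2 - 7*d/2 - sqrt(2)*d + sqrt(2) + 9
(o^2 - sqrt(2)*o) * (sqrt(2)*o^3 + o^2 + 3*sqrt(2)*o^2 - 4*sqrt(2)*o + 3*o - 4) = sqrt(2)*o^5 - o^4 + 3*sqrt(2)*o^4 - 5*sqrt(2)*o^3 - 3*o^3 - 3*sqrt(2)*o^2 + 4*o^2 + 4*sqrt(2)*o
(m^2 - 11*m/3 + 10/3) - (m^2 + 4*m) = 10/3 - 23*m/3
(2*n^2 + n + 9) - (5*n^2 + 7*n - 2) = -3*n^2 - 6*n + 11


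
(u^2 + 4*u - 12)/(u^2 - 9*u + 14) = (u + 6)/(u - 7)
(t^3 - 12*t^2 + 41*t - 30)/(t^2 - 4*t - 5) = (t^2 - 7*t + 6)/(t + 1)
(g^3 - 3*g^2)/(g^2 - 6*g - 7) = g^2*(3 - g)/(-g^2 + 6*g + 7)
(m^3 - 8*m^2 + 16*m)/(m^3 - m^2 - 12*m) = (m - 4)/(m + 3)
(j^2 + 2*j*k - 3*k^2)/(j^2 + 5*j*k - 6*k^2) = (j + 3*k)/(j + 6*k)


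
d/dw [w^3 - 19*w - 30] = 3*w^2 - 19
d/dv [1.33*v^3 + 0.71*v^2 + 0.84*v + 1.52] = 3.99*v^2 + 1.42*v + 0.84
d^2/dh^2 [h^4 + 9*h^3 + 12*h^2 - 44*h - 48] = 12*h^2 + 54*h + 24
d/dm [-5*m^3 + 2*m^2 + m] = -15*m^2 + 4*m + 1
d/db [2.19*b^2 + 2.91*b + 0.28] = 4.38*b + 2.91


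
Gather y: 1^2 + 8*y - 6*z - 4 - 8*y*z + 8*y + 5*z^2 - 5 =y*(16 - 8*z) + 5*z^2 - 6*z - 8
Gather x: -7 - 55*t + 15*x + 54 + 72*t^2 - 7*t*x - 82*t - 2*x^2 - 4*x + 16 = 72*t^2 - 137*t - 2*x^2 + x*(11 - 7*t) + 63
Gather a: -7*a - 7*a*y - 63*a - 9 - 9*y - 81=a*(-7*y - 70) - 9*y - 90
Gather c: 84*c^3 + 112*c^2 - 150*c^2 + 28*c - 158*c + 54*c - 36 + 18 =84*c^3 - 38*c^2 - 76*c - 18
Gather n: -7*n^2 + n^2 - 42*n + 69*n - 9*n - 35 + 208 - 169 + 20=-6*n^2 + 18*n + 24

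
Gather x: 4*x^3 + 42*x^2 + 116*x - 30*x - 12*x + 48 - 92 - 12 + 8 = 4*x^3 + 42*x^2 + 74*x - 48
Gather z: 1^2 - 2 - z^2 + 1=-z^2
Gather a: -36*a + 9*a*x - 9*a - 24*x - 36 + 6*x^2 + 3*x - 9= a*(9*x - 45) + 6*x^2 - 21*x - 45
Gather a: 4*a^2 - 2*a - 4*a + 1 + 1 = 4*a^2 - 6*a + 2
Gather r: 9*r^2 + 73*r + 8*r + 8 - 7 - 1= 9*r^2 + 81*r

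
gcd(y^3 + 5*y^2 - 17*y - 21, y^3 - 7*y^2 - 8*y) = y + 1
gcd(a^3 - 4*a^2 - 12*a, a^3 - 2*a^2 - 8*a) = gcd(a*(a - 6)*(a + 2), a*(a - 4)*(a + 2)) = a^2 + 2*a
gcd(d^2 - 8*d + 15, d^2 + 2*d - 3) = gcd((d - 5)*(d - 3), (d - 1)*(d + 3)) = 1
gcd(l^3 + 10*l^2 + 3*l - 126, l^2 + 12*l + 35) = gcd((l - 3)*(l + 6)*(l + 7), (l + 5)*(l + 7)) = l + 7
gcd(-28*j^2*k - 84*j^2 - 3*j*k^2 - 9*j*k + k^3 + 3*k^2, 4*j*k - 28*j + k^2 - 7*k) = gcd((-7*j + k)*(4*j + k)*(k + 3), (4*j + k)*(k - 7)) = 4*j + k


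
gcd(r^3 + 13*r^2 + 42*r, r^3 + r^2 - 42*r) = r^2 + 7*r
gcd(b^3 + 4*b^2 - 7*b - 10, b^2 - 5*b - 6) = b + 1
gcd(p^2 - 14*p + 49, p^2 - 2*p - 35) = p - 7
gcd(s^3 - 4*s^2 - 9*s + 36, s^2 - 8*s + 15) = s - 3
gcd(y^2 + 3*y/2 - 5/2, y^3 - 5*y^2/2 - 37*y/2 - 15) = y + 5/2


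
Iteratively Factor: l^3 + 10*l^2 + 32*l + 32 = (l + 2)*(l^2 + 8*l + 16) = (l + 2)*(l + 4)*(l + 4)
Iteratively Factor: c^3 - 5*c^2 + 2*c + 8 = (c - 2)*(c^2 - 3*c - 4) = (c - 2)*(c + 1)*(c - 4)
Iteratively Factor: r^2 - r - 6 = (r + 2)*(r - 3)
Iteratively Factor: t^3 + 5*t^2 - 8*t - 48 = (t + 4)*(t^2 + t - 12) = (t - 3)*(t + 4)*(t + 4)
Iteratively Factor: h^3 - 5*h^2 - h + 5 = (h - 5)*(h^2 - 1) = (h - 5)*(h + 1)*(h - 1)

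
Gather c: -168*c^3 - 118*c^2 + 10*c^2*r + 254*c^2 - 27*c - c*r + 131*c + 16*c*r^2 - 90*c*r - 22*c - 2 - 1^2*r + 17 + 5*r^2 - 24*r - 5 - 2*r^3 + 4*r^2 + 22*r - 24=-168*c^3 + c^2*(10*r + 136) + c*(16*r^2 - 91*r + 82) - 2*r^3 + 9*r^2 - 3*r - 14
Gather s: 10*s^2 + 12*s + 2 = 10*s^2 + 12*s + 2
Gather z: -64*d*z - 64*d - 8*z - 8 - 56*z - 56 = -64*d + z*(-64*d - 64) - 64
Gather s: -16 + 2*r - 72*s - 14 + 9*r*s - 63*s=2*r + s*(9*r - 135) - 30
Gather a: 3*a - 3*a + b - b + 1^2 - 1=0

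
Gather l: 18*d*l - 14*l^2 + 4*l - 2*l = -14*l^2 + l*(18*d + 2)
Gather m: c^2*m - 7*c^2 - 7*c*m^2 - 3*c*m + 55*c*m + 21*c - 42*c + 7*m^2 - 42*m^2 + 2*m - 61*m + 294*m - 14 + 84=-7*c^2 - 21*c + m^2*(-7*c - 35) + m*(c^2 + 52*c + 235) + 70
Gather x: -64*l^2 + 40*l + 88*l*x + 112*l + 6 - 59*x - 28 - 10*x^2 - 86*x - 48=-64*l^2 + 152*l - 10*x^2 + x*(88*l - 145) - 70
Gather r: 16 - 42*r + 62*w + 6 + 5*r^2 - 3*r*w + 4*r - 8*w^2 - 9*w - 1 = 5*r^2 + r*(-3*w - 38) - 8*w^2 + 53*w + 21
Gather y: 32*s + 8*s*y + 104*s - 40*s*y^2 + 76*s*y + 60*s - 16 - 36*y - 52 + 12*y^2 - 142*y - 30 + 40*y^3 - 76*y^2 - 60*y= 196*s + 40*y^3 + y^2*(-40*s - 64) + y*(84*s - 238) - 98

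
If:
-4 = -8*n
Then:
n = 1/2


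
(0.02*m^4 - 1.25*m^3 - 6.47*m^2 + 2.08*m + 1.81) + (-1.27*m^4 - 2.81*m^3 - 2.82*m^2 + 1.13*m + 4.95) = -1.25*m^4 - 4.06*m^3 - 9.29*m^2 + 3.21*m + 6.76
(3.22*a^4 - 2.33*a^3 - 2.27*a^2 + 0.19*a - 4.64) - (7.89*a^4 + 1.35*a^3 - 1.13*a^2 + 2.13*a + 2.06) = -4.67*a^4 - 3.68*a^3 - 1.14*a^2 - 1.94*a - 6.7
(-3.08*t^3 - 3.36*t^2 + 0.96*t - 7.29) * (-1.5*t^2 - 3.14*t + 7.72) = 4.62*t^5 + 14.7112*t^4 - 14.6672*t^3 - 18.0186*t^2 + 30.3018*t - 56.2788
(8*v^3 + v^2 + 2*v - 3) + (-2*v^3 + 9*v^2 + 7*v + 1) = 6*v^3 + 10*v^2 + 9*v - 2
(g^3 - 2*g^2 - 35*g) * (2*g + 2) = 2*g^4 - 2*g^3 - 74*g^2 - 70*g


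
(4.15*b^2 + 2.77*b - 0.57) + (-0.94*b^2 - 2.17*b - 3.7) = 3.21*b^2 + 0.6*b - 4.27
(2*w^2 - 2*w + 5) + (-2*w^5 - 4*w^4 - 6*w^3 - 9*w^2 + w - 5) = -2*w^5 - 4*w^4 - 6*w^3 - 7*w^2 - w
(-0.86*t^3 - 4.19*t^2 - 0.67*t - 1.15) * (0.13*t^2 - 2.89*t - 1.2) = -0.1118*t^5 + 1.9407*t^4 + 13.054*t^3 + 6.8148*t^2 + 4.1275*t + 1.38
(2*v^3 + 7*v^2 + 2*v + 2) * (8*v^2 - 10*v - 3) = 16*v^5 + 36*v^4 - 60*v^3 - 25*v^2 - 26*v - 6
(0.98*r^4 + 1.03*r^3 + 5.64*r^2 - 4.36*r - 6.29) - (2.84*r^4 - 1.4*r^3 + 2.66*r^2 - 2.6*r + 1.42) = -1.86*r^4 + 2.43*r^3 + 2.98*r^2 - 1.76*r - 7.71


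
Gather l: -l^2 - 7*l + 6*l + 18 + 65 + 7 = -l^2 - l + 90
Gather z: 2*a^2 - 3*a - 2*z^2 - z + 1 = 2*a^2 - 3*a - 2*z^2 - z + 1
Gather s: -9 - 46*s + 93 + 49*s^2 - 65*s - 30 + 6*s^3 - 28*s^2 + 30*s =6*s^3 + 21*s^2 - 81*s + 54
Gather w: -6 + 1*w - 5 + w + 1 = 2*w - 10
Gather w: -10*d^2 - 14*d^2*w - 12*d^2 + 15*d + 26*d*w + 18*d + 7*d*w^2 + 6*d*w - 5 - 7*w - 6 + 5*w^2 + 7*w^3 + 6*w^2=-22*d^2 + 33*d + 7*w^3 + w^2*(7*d + 11) + w*(-14*d^2 + 32*d - 7) - 11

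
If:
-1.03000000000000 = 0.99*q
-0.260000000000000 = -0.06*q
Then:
No Solution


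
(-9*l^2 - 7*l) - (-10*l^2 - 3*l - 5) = l^2 - 4*l + 5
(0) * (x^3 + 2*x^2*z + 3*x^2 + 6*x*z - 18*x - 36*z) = 0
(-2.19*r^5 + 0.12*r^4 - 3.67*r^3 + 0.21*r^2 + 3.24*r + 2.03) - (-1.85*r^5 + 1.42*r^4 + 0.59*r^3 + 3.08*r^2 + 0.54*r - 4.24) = -0.34*r^5 - 1.3*r^4 - 4.26*r^3 - 2.87*r^2 + 2.7*r + 6.27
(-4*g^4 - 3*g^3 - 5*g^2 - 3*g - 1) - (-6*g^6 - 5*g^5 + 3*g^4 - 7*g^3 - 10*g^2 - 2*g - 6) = 6*g^6 + 5*g^5 - 7*g^4 + 4*g^3 + 5*g^2 - g + 5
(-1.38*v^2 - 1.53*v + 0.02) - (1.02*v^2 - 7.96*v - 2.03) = -2.4*v^2 + 6.43*v + 2.05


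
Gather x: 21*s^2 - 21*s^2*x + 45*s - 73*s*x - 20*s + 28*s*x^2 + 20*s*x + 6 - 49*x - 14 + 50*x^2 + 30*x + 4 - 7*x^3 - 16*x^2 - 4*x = 21*s^2 + 25*s - 7*x^3 + x^2*(28*s + 34) + x*(-21*s^2 - 53*s - 23) - 4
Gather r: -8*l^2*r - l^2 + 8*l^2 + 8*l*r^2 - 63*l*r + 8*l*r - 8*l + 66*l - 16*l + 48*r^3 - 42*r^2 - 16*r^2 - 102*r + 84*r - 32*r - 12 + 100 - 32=7*l^2 + 42*l + 48*r^3 + r^2*(8*l - 58) + r*(-8*l^2 - 55*l - 50) + 56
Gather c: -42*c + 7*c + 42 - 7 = 35 - 35*c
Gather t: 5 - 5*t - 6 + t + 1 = -4*t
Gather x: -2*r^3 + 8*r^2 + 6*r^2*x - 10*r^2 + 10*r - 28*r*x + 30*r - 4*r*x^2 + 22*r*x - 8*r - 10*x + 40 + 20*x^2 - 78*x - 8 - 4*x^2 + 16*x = -2*r^3 - 2*r^2 + 32*r + x^2*(16 - 4*r) + x*(6*r^2 - 6*r - 72) + 32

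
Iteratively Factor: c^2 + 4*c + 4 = (c + 2)*(c + 2)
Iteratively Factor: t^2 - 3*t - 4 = (t + 1)*(t - 4)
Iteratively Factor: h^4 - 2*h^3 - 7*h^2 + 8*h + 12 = (h + 2)*(h^3 - 4*h^2 + h + 6) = (h + 1)*(h + 2)*(h^2 - 5*h + 6) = (h - 3)*(h + 1)*(h + 2)*(h - 2)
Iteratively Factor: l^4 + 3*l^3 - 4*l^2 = (l + 4)*(l^3 - l^2) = l*(l + 4)*(l^2 - l) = l^2*(l + 4)*(l - 1)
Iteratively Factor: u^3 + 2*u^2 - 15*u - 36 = (u - 4)*(u^2 + 6*u + 9) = (u - 4)*(u + 3)*(u + 3)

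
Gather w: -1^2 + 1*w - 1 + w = 2*w - 2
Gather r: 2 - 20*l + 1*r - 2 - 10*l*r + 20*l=r*(1 - 10*l)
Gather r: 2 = 2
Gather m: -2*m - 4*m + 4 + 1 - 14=-6*m - 9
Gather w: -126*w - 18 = -126*w - 18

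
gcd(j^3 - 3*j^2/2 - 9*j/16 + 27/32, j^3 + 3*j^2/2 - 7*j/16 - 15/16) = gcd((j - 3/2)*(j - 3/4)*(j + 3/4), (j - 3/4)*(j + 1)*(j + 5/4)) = j - 3/4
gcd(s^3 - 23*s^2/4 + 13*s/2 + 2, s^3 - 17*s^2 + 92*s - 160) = s - 4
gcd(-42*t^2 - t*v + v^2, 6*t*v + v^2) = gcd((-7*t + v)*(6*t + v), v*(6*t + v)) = 6*t + v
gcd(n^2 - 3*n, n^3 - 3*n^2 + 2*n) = n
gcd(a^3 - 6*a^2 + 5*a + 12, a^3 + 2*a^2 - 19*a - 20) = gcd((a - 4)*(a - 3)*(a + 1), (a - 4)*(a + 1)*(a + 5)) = a^2 - 3*a - 4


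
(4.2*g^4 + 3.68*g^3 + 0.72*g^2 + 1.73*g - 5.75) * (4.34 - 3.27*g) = -13.734*g^5 + 6.1944*g^4 + 13.6168*g^3 - 2.5323*g^2 + 26.3107*g - 24.955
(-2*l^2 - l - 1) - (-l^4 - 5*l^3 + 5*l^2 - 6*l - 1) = l^4 + 5*l^3 - 7*l^2 + 5*l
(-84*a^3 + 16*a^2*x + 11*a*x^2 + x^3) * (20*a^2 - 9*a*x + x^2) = -1680*a^5 + 1076*a^4*x - 8*a^3*x^2 - 63*a^2*x^3 + 2*a*x^4 + x^5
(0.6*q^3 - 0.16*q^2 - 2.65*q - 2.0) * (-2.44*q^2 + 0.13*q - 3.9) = -1.464*q^5 + 0.4684*q^4 + 4.1052*q^3 + 5.1595*q^2 + 10.075*q + 7.8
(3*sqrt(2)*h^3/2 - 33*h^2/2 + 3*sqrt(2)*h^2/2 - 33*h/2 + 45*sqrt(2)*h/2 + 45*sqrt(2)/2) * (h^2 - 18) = 3*sqrt(2)*h^5/2 - 33*h^4/2 + 3*sqrt(2)*h^4/2 - 33*h^3/2 - 9*sqrt(2)*h^3/2 - 9*sqrt(2)*h^2/2 + 297*h^2 - 405*sqrt(2)*h + 297*h - 405*sqrt(2)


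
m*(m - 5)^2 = m^3 - 10*m^2 + 25*m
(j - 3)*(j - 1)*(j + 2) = j^3 - 2*j^2 - 5*j + 6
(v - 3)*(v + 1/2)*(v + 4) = v^3 + 3*v^2/2 - 23*v/2 - 6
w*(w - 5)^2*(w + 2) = w^4 - 8*w^3 + 5*w^2 + 50*w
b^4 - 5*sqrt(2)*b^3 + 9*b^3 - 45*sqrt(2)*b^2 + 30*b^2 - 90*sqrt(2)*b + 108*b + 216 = (b + 3)*(b + 6)*(b - 3*sqrt(2))*(b - 2*sqrt(2))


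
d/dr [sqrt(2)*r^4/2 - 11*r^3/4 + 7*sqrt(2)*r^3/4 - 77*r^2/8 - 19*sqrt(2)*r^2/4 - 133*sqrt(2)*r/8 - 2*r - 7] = 2*sqrt(2)*r^3 - 33*r^2/4 + 21*sqrt(2)*r^2/4 - 77*r/4 - 19*sqrt(2)*r/2 - 133*sqrt(2)/8 - 2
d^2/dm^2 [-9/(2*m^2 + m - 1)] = 18*(4*m^2 + 2*m - (4*m + 1)^2 - 2)/(2*m^2 + m - 1)^3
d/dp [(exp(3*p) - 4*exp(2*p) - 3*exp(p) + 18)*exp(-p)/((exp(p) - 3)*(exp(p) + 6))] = (7*exp(2*p) + 12*exp(p) + 36)*exp(-p)/(exp(2*p) + 12*exp(p) + 36)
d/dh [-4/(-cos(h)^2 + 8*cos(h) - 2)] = 8*(cos(h) - 4)*sin(h)/(cos(h)^2 - 8*cos(h) + 2)^2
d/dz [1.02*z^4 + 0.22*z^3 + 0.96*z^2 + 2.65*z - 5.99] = 4.08*z^3 + 0.66*z^2 + 1.92*z + 2.65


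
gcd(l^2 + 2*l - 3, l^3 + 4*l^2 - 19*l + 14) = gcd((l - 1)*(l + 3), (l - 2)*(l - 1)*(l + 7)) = l - 1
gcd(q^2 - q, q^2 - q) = q^2 - q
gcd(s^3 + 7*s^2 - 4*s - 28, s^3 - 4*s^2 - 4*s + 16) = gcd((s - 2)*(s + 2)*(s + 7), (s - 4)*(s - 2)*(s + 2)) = s^2 - 4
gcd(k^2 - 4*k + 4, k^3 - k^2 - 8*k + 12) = k^2 - 4*k + 4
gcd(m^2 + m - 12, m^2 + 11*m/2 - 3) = 1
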